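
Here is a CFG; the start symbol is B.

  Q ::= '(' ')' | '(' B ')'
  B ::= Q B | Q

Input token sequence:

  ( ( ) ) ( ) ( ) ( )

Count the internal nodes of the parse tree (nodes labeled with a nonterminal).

[B [Q ( [B [Q ( )]] )] [B [Q ( )] [B [Q ( )] [B [Q ( )]]]]]

10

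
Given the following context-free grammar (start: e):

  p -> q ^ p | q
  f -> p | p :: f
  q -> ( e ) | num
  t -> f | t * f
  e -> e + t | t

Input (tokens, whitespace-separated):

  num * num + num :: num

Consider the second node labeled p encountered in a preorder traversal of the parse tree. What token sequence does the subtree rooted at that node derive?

[e [e [t [t [f [p [q num]]]] * [f [p [q num]]]]] + [t [f [p [q num]] :: [f [p [q num]]]]]]

num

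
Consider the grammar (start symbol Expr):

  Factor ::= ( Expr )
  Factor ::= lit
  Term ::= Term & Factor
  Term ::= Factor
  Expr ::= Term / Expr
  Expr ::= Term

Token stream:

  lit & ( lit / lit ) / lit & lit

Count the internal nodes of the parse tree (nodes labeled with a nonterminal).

[Expr [Term [Term [Factor lit]] & [Factor ( [Expr [Term [Factor lit]] / [Expr [Term [Factor lit]]]] )]] / [Expr [Term [Term [Factor lit]] & [Factor lit]]]]

16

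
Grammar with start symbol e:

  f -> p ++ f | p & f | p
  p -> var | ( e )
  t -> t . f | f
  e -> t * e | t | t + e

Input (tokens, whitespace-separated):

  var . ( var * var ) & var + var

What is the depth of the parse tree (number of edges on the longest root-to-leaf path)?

9

[e [t [t [f [p var]]] . [f [p ( [e [t [f [p var]]] * [e [t [f [p var]]]]] )] & [f [p var]]]] + [e [t [f [p var]]]]]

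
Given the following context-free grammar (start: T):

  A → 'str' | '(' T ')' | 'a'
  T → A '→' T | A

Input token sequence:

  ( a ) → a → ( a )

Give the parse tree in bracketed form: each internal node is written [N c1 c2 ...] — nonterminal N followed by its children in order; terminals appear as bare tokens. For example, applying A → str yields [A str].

[T [A ( [T [A a]] )] → [T [A a] → [T [A ( [T [A a]] )]]]]

T
A → T
( T ) → T
( A ) → T
( a ) → T
( a ) → A → T
( a ) → a → T
( a ) → a → A
( a ) → a → ( T )
( a ) → a → ( A )
( a ) → a → ( a )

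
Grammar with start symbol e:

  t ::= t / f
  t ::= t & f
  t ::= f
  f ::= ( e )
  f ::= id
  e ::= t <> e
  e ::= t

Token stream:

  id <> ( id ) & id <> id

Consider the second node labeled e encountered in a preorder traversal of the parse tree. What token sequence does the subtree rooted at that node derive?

( id ) & id <> id

[e [t [f id]] <> [e [t [t [f ( [e [t [f id]]] )]] & [f id]] <> [e [t [f id]]]]]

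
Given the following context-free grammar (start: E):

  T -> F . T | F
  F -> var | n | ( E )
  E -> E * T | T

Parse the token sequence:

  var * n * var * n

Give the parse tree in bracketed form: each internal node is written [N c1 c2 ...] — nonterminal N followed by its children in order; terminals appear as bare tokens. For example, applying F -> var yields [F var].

E
E * T
E * T * T
E * T * T * T
T * T * T * T
F * T * T * T
var * T * T * T
var * F * T * T
var * n * T * T
var * n * F * T
var * n * var * T
var * n * var * F
var * n * var * n

[E [E [E [E [T [F var]]] * [T [F n]]] * [T [F var]]] * [T [F n]]]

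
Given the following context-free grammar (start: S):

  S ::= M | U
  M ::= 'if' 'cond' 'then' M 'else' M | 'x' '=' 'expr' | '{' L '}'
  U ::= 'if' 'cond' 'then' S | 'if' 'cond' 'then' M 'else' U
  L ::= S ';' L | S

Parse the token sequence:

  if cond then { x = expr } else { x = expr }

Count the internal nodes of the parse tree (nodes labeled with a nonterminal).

10

[S [M if cond then [M { [L [S [M x = expr]]] }] else [M { [L [S [M x = expr]]] }]]]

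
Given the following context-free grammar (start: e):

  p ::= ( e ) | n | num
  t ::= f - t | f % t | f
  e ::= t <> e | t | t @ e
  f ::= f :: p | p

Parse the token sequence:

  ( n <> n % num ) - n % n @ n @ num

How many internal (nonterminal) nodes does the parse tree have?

29

[e [t [f [p ( [e [t [f [p n]]] <> [e [t [f [p n]] % [t [f [p num]]]]]] )]] - [t [f [p n]] % [t [f [p n]]]]] @ [e [t [f [p n]]] @ [e [t [f [p num]]]]]]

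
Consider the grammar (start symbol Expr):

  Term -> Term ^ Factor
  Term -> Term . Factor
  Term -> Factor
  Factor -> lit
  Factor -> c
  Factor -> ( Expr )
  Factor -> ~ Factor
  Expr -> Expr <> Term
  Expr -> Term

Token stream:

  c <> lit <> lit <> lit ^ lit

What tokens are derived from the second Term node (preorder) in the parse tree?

[Expr [Expr [Expr [Expr [Term [Factor c]]] <> [Term [Factor lit]]] <> [Term [Factor lit]]] <> [Term [Term [Factor lit]] ^ [Factor lit]]]

lit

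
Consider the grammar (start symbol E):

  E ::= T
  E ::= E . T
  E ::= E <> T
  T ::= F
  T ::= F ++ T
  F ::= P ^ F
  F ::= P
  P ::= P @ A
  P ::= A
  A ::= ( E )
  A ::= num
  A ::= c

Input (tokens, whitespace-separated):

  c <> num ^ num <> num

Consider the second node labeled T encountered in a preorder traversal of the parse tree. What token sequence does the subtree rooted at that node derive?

num ^ num

[E [E [E [T [F [P [A c]]]]] <> [T [F [P [A num]] ^ [F [P [A num]]]]]] <> [T [F [P [A num]]]]]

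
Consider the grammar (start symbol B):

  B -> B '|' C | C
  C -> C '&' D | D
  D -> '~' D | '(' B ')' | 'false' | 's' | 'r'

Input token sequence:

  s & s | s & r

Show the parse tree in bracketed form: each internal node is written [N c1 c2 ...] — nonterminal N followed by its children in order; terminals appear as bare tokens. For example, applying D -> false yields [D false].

[B [B [C [C [D s]] & [D s]]] | [C [C [D s]] & [D r]]]

B
B | C
C | C
C & D | C
D & D | C
s & D | C
s & s | C
s & s | C & D
s & s | D & D
s & s | s & D
s & s | s & r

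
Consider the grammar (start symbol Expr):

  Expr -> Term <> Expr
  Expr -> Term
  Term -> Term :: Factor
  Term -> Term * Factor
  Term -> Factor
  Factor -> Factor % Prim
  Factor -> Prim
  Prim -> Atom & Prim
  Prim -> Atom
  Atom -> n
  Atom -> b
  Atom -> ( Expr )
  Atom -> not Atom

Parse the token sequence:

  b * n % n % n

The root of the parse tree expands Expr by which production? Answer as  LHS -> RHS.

[Expr [Term [Term [Factor [Prim [Atom b]]]] * [Factor [Factor [Factor [Prim [Atom n]]] % [Prim [Atom n]]] % [Prim [Atom n]]]]]

Expr -> Term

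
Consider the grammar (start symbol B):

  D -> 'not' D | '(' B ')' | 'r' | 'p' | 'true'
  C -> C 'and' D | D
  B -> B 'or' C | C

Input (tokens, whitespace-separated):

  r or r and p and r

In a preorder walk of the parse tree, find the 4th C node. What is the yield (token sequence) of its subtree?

[B [B [C [D r]]] or [C [C [C [D r]] and [D p]] and [D r]]]

r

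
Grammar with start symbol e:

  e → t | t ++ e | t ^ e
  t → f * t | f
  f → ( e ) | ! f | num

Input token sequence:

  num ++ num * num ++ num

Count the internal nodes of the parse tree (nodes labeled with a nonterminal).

[e [t [f num]] ++ [e [t [f num] * [t [f num]]] ++ [e [t [f num]]]]]

11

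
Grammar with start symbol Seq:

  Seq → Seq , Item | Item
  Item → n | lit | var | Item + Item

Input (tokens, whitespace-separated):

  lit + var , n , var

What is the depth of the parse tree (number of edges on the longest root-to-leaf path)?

5

[Seq [Seq [Seq [Item [Item lit] + [Item var]]] , [Item n]] , [Item var]]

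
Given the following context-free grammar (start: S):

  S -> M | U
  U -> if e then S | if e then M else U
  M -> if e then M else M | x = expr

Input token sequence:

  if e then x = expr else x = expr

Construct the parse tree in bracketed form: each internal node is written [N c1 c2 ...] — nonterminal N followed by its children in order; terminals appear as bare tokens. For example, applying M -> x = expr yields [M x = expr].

S
M
if e then M else M
if e then x = expr else M
if e then x = expr else x = expr

[S [M if e then [M x = expr] else [M x = expr]]]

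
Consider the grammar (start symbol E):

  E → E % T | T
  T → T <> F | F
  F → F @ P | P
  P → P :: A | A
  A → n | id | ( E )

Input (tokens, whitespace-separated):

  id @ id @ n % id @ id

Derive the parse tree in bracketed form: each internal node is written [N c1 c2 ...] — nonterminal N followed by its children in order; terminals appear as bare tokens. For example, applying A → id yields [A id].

[E [E [T [F [F [F [P [A id]]] @ [P [A id]]] @ [P [A n]]]]] % [T [F [F [P [A id]]] @ [P [A id]]]]]

E
E % T
T % T
F % T
F @ P % T
F @ P @ P % T
P @ P @ P % T
A @ P @ P % T
id @ P @ P % T
id @ A @ P % T
id @ id @ P % T
id @ id @ A % T
id @ id @ n % T
id @ id @ n % F
id @ id @ n % F @ P
id @ id @ n % P @ P
id @ id @ n % A @ P
id @ id @ n % id @ P
id @ id @ n % id @ A
id @ id @ n % id @ id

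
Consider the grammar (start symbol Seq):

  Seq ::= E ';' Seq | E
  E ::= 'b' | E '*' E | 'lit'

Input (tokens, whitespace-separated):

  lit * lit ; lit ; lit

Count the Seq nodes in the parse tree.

[Seq [E [E lit] * [E lit]] ; [Seq [E lit] ; [Seq [E lit]]]]

3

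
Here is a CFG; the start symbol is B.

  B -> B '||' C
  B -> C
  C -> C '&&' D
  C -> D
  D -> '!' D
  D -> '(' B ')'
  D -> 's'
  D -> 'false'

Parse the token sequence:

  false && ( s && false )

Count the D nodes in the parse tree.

4

[B [C [C [D false]] && [D ( [B [C [C [D s]] && [D false]]] )]]]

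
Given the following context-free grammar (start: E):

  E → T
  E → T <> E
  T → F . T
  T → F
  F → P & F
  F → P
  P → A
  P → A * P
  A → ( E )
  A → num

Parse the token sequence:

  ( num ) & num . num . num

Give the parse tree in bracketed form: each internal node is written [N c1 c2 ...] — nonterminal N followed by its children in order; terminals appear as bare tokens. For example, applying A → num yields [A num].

E
T
F . T
P & F . T
A & F . T
( E ) & F . T
( T ) & F . T
( F ) & F . T
( P ) & F . T
( A ) & F . T
( num ) & F . T
( num ) & P . T
( num ) & A . T
( num ) & num . T
( num ) & num . F . T
( num ) & num . P . T
( num ) & num . A . T
( num ) & num . num . T
( num ) & num . num . F
( num ) & num . num . P
( num ) & num . num . A
( num ) & num . num . num

[E [T [F [P [A ( [E [T [F [P [A num]]]]] )]] & [F [P [A num]]]] . [T [F [P [A num]]] . [T [F [P [A num]]]]]]]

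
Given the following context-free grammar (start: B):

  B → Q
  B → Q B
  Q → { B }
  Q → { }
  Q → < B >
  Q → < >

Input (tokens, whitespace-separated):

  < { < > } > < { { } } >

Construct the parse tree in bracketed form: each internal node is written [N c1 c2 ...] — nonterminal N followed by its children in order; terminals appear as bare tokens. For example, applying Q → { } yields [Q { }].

[B [Q < [B [Q { [B [Q < >]] }]] >] [B [Q < [B [Q { [B [Q { }]] }]] >]]]

B
Q B
< B > B
< Q > B
< { B } > B
< { Q } > B
< { < > } > B
< { < > } > Q
< { < > } > < B >
< { < > } > < Q >
< { < > } > < { B } >
< { < > } > < { Q } >
< { < > } > < { { } } >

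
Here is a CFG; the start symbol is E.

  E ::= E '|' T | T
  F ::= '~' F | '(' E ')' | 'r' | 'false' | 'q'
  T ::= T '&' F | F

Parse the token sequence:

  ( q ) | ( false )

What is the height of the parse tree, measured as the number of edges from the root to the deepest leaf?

7

[E [E [T [F ( [E [T [F q]]] )]]] | [T [F ( [E [T [F false]]] )]]]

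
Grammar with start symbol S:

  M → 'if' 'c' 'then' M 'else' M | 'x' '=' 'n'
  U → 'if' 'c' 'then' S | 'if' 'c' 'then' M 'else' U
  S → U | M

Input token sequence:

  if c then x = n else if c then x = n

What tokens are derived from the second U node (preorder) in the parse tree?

if c then x = n

[S [U if c then [M x = n] else [U if c then [S [M x = n]]]]]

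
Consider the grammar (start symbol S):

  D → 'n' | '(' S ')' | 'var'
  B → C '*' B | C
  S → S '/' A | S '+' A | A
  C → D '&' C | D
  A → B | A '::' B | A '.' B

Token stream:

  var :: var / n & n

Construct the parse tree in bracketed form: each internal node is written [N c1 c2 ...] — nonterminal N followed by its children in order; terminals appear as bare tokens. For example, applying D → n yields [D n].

S
S / A
A / A
A :: B / A
B :: B / A
C :: B / A
D :: B / A
var :: B / A
var :: C / A
var :: D / A
var :: var / A
var :: var / B
var :: var / C
var :: var / D & C
var :: var / n & C
var :: var / n & D
var :: var / n & n

[S [S [A [A [B [C [D var]]]] :: [B [C [D var]]]]] / [A [B [C [D n] & [C [D n]]]]]]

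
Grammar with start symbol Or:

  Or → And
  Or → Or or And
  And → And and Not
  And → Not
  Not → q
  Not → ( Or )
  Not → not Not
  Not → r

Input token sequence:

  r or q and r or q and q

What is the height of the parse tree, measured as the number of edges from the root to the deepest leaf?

5

[Or [Or [Or [And [Not r]]] or [And [And [Not q]] and [Not r]]] or [And [And [Not q]] and [Not q]]]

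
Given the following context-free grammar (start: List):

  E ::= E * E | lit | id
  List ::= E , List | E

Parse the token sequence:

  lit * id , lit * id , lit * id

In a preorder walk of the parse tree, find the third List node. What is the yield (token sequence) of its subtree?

lit * id

[List [E [E lit] * [E id]] , [List [E [E lit] * [E id]] , [List [E [E lit] * [E id]]]]]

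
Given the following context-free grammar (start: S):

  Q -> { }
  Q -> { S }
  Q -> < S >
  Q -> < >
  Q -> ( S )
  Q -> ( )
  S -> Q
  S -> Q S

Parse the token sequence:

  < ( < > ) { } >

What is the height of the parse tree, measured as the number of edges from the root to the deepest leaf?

6

[S [Q < [S [Q ( [S [Q < >]] )] [S [Q { }]]] >]]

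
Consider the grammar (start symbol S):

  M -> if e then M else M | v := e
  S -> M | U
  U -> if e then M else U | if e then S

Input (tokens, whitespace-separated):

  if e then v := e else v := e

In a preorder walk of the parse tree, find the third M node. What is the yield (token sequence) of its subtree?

[S [M if e then [M v := e] else [M v := e]]]

v := e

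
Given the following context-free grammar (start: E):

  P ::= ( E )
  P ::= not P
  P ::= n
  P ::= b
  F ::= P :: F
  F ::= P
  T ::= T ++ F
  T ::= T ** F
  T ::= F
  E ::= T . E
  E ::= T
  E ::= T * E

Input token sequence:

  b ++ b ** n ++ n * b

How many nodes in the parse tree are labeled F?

5

[E [T [T [T [T [F [P b]]] ++ [F [P b]]] ** [F [P n]]] ++ [F [P n]]] * [E [T [F [P b]]]]]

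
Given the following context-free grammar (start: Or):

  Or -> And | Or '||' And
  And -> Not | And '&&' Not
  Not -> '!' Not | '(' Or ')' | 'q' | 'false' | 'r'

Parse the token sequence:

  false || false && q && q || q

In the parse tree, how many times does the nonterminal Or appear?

[Or [Or [Or [And [Not false]]] || [And [And [And [Not false]] && [Not q]] && [Not q]]] || [And [Not q]]]

3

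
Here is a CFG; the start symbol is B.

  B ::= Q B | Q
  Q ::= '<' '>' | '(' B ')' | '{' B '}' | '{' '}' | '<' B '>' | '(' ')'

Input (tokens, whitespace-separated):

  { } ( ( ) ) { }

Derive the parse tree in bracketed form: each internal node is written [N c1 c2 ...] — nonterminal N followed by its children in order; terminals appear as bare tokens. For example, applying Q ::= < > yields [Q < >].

[B [Q { }] [B [Q ( [B [Q ( )]] )] [B [Q { }]]]]

B
Q B
{ } B
{ } Q B
{ } ( B ) B
{ } ( Q ) B
{ } ( ( ) ) B
{ } ( ( ) ) Q
{ } ( ( ) ) { }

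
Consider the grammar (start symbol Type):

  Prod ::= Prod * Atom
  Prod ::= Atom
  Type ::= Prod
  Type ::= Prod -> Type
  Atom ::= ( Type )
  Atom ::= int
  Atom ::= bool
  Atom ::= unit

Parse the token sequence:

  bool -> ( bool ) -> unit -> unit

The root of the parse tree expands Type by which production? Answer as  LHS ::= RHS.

[Type [Prod [Atom bool]] -> [Type [Prod [Atom ( [Type [Prod [Atom bool]]] )]] -> [Type [Prod [Atom unit]] -> [Type [Prod [Atom unit]]]]]]

Type ::= Prod -> Type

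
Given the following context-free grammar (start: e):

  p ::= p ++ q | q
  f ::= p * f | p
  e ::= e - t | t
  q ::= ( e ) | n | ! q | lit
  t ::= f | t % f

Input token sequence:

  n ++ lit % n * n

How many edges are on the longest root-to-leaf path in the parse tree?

[e [t [t [f [p [p [q n]] ++ [q lit]]]] % [f [p [q n]] * [f [p [q n]]]]]]

7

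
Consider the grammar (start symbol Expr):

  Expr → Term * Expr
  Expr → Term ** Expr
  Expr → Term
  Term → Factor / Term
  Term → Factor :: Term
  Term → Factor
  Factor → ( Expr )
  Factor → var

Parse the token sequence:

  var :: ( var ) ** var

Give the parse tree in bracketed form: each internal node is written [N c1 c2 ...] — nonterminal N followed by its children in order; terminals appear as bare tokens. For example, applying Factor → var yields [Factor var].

Expr
Term ** Expr
Factor :: Term ** Expr
var :: Term ** Expr
var :: Factor ** Expr
var :: ( Expr ) ** Expr
var :: ( Term ) ** Expr
var :: ( Factor ) ** Expr
var :: ( var ) ** Expr
var :: ( var ) ** Term
var :: ( var ) ** Factor
var :: ( var ) ** var

[Expr [Term [Factor var] :: [Term [Factor ( [Expr [Term [Factor var]]] )]]] ** [Expr [Term [Factor var]]]]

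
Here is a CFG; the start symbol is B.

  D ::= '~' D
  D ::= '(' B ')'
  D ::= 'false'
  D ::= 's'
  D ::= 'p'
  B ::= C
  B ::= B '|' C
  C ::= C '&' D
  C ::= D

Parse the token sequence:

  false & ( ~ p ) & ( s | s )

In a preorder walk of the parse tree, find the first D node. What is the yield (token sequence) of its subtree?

false

[B [C [C [C [D false]] & [D ( [B [C [D ~ [D p]]]] )]] & [D ( [B [B [C [D s]]] | [C [D s]]] )]]]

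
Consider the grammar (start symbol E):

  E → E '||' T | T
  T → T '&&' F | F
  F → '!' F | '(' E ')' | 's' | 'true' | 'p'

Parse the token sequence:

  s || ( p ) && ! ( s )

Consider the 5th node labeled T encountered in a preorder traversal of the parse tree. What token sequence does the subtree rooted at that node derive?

s

[E [E [T [F s]]] || [T [T [F ( [E [T [F p]]] )]] && [F ! [F ( [E [T [F s]]] )]]]]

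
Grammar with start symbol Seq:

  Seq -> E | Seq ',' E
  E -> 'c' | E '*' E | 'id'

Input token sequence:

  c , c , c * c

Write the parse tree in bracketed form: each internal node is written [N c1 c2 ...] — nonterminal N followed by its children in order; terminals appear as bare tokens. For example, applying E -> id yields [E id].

[Seq [Seq [Seq [E c]] , [E c]] , [E [E c] * [E c]]]

Seq
Seq , E
Seq , E , E
E , E , E
c , E , E
c , c , E
c , c , E * E
c , c , c * E
c , c , c * c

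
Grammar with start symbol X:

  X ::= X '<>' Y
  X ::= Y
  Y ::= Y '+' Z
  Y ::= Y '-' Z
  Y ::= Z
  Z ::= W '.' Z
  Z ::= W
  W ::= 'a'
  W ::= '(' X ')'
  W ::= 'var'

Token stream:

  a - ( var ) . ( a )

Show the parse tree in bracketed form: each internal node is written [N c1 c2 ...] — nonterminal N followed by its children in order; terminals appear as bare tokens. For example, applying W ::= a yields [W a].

X
Y
Y - Z
Z - Z
W - Z
a - Z
a - W . Z
a - ( X ) . Z
a - ( Y ) . Z
a - ( Z ) . Z
a - ( W ) . Z
a - ( var ) . Z
a - ( var ) . W
a - ( var ) . ( X )
a - ( var ) . ( Y )
a - ( var ) . ( Z )
a - ( var ) . ( W )
a - ( var ) . ( a )

[X [Y [Y [Z [W a]]] - [Z [W ( [X [Y [Z [W var]]]] )] . [Z [W ( [X [Y [Z [W a]]]] )]]]]]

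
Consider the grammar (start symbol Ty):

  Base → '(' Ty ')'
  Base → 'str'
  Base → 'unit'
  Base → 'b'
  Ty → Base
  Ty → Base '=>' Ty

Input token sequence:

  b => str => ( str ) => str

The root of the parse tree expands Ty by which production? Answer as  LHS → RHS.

Ty → Base '=>' Ty

[Ty [Base b] => [Ty [Base str] => [Ty [Base ( [Ty [Base str]] )] => [Ty [Base str]]]]]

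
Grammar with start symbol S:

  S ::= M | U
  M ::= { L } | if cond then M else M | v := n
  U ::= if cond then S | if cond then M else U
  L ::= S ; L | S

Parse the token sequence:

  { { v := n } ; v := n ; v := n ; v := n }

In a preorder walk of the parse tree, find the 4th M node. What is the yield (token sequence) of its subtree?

[S [M { [L [S [M { [L [S [M v := n]]] }]] ; [L [S [M v := n]] ; [L [S [M v := n]] ; [L [S [M v := n]]]]]] }]]

v := n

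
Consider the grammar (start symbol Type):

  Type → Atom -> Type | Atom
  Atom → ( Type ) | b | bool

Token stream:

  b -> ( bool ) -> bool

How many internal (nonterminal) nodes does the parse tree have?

[Type [Atom b] -> [Type [Atom ( [Type [Atom bool]] )] -> [Type [Atom bool]]]]

8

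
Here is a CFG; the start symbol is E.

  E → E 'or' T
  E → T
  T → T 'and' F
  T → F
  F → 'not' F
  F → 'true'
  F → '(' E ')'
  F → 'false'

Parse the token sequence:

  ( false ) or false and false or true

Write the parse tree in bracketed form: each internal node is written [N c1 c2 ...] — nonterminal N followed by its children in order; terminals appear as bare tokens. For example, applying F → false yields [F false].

E
E or T
E or T or T
T or T or T
F or T or T
( E ) or T or T
( T ) or T or T
( F ) or T or T
( false ) or T or T
( false ) or T and F or T
( false ) or F and F or T
( false ) or false and F or T
( false ) or false and false or T
( false ) or false and false or F
( false ) or false and false or true

[E [E [E [T [F ( [E [T [F false]]] )]]] or [T [T [F false]] and [F false]]] or [T [F true]]]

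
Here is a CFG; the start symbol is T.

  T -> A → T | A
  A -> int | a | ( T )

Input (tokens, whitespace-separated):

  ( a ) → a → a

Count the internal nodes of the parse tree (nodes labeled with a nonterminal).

[T [A ( [T [A a]] )] → [T [A a] → [T [A a]]]]

8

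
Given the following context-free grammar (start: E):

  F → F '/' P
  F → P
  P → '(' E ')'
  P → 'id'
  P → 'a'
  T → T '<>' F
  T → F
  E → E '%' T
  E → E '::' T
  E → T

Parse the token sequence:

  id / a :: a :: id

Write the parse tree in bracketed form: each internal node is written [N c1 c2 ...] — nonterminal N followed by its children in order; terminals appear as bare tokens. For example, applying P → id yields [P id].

E
E :: T
E :: T :: T
T :: T :: T
F :: T :: T
F / P :: T :: T
P / P :: T :: T
id / P :: T :: T
id / a :: T :: T
id / a :: F :: T
id / a :: P :: T
id / a :: a :: T
id / a :: a :: F
id / a :: a :: P
id / a :: a :: id

[E [E [E [T [F [F [P id]] / [P a]]]] :: [T [F [P a]]]] :: [T [F [P id]]]]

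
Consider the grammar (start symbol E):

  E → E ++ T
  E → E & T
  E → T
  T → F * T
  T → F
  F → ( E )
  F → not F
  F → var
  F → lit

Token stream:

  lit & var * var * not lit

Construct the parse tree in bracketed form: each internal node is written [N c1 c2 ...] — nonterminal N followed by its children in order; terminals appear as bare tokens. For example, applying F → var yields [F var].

E
E & T
T & T
F & T
lit & T
lit & F * T
lit & var * T
lit & var * F * T
lit & var * var * T
lit & var * var * F
lit & var * var * not F
lit & var * var * not lit

[E [E [T [F lit]]] & [T [F var] * [T [F var] * [T [F not [F lit]]]]]]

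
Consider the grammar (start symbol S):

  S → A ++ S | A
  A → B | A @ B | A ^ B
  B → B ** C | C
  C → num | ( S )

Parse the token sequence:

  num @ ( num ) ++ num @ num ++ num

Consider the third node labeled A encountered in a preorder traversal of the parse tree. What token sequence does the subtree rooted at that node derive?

[S [A [A [B [C num]]] @ [B [C ( [S [A [B [C num]]]] )]]] ++ [S [A [A [B [C num]]] @ [B [C num]]] ++ [S [A [B [C num]]]]]]

num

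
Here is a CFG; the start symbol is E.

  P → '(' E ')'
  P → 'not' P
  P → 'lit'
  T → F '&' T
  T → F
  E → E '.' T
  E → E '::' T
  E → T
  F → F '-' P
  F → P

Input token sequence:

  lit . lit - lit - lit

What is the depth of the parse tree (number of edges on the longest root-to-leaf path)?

[E [E [T [F [P lit]]]] . [T [F [F [F [P lit]] - [P lit]] - [P lit]]]]

6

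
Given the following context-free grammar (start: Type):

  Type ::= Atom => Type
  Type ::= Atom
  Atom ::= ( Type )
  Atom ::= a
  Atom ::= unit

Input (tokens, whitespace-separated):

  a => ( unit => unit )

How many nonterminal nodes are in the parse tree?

[Type [Atom a] => [Type [Atom ( [Type [Atom unit] => [Type [Atom unit]]] )]]]

8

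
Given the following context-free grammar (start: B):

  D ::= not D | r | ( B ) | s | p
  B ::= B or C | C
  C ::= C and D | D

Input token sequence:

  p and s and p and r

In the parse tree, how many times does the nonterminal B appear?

1

[B [C [C [C [C [D p]] and [D s]] and [D p]] and [D r]]]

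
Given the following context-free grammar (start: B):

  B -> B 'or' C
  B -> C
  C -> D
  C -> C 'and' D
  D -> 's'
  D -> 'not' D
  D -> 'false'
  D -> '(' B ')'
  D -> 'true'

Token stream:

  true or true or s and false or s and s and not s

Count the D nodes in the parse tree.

[B [B [B [B [C [D true]]] or [C [D true]]] or [C [C [D s]] and [D false]]] or [C [C [C [D s]] and [D s]] and [D not [D s]]]]

8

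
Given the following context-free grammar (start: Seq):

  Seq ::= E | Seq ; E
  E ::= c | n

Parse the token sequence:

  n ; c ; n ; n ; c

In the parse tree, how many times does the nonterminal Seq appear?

5

[Seq [Seq [Seq [Seq [Seq [E n]] ; [E c]] ; [E n]] ; [E n]] ; [E c]]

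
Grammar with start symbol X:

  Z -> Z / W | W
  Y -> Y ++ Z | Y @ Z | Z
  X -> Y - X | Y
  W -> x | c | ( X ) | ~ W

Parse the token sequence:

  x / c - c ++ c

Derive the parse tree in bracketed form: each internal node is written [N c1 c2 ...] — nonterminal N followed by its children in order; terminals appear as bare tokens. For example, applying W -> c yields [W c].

[X [Y [Z [Z [W x]] / [W c]]] - [X [Y [Y [Z [W c]]] ++ [Z [W c]]]]]

X
Y - X
Z - X
Z / W - X
W / W - X
x / W - X
x / c - X
x / c - Y
x / c - Y ++ Z
x / c - Z ++ Z
x / c - W ++ Z
x / c - c ++ Z
x / c - c ++ W
x / c - c ++ c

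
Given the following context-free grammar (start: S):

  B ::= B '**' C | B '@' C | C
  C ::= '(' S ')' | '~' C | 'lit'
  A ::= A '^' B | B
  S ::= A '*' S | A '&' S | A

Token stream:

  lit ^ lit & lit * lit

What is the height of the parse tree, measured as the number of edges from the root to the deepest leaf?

6

[S [A [A [B [C lit]]] ^ [B [C lit]]] & [S [A [B [C lit]]] * [S [A [B [C lit]]]]]]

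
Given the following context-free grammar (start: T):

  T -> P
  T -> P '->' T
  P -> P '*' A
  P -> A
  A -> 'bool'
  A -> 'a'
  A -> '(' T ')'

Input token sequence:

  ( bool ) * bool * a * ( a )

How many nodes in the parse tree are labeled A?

[T [P [P [P [P [A ( [T [P [A bool]]] )]] * [A bool]] * [A a]] * [A ( [T [P [A a]]] )]]]

6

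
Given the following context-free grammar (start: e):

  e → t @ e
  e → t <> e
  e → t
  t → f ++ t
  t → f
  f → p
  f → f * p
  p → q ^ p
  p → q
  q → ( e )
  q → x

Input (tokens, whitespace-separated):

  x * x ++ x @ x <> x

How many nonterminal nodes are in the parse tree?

[e [t [f [f [p [q x]]] * [p [q x]]] ++ [t [f [p [q x]]]]] @ [e [t [f [p [q x]]]] <> [e [t [f [p [q x]]]]]]]

22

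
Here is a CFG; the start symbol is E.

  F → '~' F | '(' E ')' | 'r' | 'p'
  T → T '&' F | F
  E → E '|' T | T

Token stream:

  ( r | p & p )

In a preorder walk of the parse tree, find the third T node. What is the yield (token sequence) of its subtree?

[E [T [F ( [E [E [T [F r]]] | [T [T [F p]] & [F p]]] )]]]

p & p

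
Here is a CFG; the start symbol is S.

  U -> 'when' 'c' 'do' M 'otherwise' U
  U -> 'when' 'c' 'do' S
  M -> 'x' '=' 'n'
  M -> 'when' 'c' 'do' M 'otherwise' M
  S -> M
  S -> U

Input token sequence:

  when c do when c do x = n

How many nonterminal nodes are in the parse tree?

6

[S [U when c do [S [U when c do [S [M x = n]]]]]]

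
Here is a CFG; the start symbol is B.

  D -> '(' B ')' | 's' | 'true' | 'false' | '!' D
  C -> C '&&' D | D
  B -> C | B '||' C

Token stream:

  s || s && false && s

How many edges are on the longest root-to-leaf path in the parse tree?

[B [B [C [D s]]] || [C [C [C [D s]] && [D false]] && [D s]]]

5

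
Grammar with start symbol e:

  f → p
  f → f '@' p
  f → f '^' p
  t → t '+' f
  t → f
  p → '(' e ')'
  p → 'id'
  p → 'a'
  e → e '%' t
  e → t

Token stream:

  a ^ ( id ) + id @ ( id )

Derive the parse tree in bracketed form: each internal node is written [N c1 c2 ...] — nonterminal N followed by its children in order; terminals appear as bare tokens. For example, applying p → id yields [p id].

[e [t [t [f [f [p a]] ^ [p ( [e [t [f [p id]]]] )]]] + [f [f [p id]] @ [p ( [e [t [f [p id]]]] )]]]]

e
t
t + f
f + f
f ^ p + f
p ^ p + f
a ^ p + f
a ^ ( e ) + f
a ^ ( t ) + f
a ^ ( f ) + f
a ^ ( p ) + f
a ^ ( id ) + f
a ^ ( id ) + f @ p
a ^ ( id ) + p @ p
a ^ ( id ) + id @ p
a ^ ( id ) + id @ ( e )
a ^ ( id ) + id @ ( t )
a ^ ( id ) + id @ ( f )
a ^ ( id ) + id @ ( p )
a ^ ( id ) + id @ ( id )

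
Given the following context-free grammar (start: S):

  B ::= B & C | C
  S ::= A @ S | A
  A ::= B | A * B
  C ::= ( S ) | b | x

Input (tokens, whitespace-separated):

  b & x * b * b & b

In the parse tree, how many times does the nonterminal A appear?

[S [A [A [A [B [B [C b]] & [C x]]] * [B [C b]]] * [B [B [C b]] & [C b]]]]

3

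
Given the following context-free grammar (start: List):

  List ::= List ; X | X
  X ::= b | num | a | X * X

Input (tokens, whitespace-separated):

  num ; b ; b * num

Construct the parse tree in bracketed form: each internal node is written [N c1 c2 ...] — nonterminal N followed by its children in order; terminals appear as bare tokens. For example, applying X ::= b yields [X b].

List
List ; X
List ; X ; X
X ; X ; X
num ; X ; X
num ; b ; X
num ; b ; X * X
num ; b ; b * X
num ; b ; b * num

[List [List [List [X num]] ; [X b]] ; [X [X b] * [X num]]]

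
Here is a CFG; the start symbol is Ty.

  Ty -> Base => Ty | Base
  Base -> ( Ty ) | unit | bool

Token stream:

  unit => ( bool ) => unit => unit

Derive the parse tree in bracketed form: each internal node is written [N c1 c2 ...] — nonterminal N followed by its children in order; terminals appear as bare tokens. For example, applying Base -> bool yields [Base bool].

Ty
Base => Ty
unit => Ty
unit => Base => Ty
unit => ( Ty ) => Ty
unit => ( Base ) => Ty
unit => ( bool ) => Ty
unit => ( bool ) => Base => Ty
unit => ( bool ) => unit => Ty
unit => ( bool ) => unit => Base
unit => ( bool ) => unit => unit

[Ty [Base unit] => [Ty [Base ( [Ty [Base bool]] )] => [Ty [Base unit] => [Ty [Base unit]]]]]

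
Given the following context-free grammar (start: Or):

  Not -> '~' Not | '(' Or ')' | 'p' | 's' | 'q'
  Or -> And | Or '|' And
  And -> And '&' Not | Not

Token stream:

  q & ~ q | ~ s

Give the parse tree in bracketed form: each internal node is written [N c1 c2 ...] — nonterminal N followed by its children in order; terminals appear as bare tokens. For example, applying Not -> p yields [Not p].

[Or [Or [And [And [Not q]] & [Not ~ [Not q]]]] | [And [Not ~ [Not s]]]]

Or
Or | And
And | And
And & Not | And
Not & Not | And
q & Not | And
q & ~ Not | And
q & ~ q | And
q & ~ q | Not
q & ~ q | ~ Not
q & ~ q | ~ s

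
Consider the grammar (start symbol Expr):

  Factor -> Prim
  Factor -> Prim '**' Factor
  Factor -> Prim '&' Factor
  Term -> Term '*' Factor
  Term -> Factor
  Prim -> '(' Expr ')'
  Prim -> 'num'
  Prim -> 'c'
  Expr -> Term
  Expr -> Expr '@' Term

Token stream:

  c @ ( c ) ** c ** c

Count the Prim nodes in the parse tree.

[Expr [Expr [Term [Factor [Prim c]]]] @ [Term [Factor [Prim ( [Expr [Term [Factor [Prim c]]]] )] ** [Factor [Prim c] ** [Factor [Prim c]]]]]]

5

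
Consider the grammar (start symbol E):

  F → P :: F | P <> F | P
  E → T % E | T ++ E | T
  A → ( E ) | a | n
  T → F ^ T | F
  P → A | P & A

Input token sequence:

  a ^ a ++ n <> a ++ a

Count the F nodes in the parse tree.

5

[E [T [F [P [A a]]] ^ [T [F [P [A a]]]]] ++ [E [T [F [P [A n]] <> [F [P [A a]]]]] ++ [E [T [F [P [A a]]]]]]]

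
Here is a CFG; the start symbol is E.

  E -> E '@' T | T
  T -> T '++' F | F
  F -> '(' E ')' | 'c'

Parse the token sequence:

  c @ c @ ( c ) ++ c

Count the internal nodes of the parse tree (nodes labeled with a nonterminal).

[E [E [E [T [F c]]] @ [T [F c]]] @ [T [T [F ( [E [T [F c]]] )]] ++ [F c]]]

14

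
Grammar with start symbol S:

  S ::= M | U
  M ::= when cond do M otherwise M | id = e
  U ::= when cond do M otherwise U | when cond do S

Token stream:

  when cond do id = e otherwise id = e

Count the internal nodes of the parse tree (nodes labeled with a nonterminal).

[S [M when cond do [M id = e] otherwise [M id = e]]]

4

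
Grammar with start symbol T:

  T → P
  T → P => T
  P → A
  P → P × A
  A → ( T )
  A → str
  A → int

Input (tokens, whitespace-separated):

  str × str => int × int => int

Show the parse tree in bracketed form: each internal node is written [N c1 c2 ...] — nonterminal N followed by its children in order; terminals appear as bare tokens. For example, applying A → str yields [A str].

[T [P [P [A str]] × [A str]] => [T [P [P [A int]] × [A int]] => [T [P [A int]]]]]

T
P => T
P × A => T
A × A => T
str × A => T
str × str => T
str × str => P => T
str × str => P × A => T
str × str => A × A => T
str × str => int × A => T
str × str => int × int => T
str × str => int × int => P
str × str => int × int => A
str × str => int × int => int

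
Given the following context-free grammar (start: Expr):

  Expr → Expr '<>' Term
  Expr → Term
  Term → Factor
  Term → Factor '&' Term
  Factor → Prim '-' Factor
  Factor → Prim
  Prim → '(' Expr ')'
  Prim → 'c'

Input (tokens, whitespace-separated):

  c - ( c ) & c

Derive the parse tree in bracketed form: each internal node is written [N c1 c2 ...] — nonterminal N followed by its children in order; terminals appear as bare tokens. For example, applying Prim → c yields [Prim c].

Expr
Term
Factor & Term
Prim - Factor & Term
c - Factor & Term
c - Prim & Term
c - ( Expr ) & Term
c - ( Term ) & Term
c - ( Factor ) & Term
c - ( Prim ) & Term
c - ( c ) & Term
c - ( c ) & Factor
c - ( c ) & Prim
c - ( c ) & c

[Expr [Term [Factor [Prim c] - [Factor [Prim ( [Expr [Term [Factor [Prim c]]]] )]]] & [Term [Factor [Prim c]]]]]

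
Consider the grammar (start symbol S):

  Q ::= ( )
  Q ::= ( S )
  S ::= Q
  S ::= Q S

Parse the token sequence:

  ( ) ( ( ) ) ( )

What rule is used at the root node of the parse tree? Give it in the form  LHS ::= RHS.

S ::= Q S

[S [Q ( )] [S [Q ( [S [Q ( )]] )] [S [Q ( )]]]]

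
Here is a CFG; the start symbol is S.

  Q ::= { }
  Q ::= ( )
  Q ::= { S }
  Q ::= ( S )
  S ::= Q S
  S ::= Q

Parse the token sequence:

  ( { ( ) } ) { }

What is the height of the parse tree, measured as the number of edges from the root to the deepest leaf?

6

[S [Q ( [S [Q { [S [Q ( )]] }]] )] [S [Q { }]]]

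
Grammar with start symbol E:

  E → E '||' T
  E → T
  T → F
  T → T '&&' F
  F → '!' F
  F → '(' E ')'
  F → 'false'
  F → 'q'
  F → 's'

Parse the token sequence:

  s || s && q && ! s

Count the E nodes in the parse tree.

2

[E [E [T [F s]]] || [T [T [T [F s]] && [F q]] && [F ! [F s]]]]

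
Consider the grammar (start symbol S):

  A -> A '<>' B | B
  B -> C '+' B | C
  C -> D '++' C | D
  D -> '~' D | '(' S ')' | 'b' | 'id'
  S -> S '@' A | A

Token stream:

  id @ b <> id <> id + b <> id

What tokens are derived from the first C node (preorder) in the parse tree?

id

[S [S [A [B [C [D id]]]]] @ [A [A [A [A [B [C [D b]]]] <> [B [C [D id]]]] <> [B [C [D id]] + [B [C [D b]]]]] <> [B [C [D id]]]]]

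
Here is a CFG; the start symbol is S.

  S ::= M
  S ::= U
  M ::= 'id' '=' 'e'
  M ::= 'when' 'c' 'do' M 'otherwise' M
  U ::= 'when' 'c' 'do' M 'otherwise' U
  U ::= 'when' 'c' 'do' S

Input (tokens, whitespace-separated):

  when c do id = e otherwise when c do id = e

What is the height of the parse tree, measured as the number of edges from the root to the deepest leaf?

5

[S [U when c do [M id = e] otherwise [U when c do [S [M id = e]]]]]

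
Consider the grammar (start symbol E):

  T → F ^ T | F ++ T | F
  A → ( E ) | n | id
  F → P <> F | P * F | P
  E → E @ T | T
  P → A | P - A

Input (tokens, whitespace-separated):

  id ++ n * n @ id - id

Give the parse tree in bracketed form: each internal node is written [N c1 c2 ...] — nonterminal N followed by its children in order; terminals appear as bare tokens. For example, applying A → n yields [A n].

[E [E [T [F [P [A id]]] ++ [T [F [P [A n]] * [F [P [A n]]]]]]] @ [T [F [P [P [A id]] - [A id]]]]]

E
E @ T
T @ T
F ++ T @ T
P ++ T @ T
A ++ T @ T
id ++ T @ T
id ++ F @ T
id ++ P * F @ T
id ++ A * F @ T
id ++ n * F @ T
id ++ n * P @ T
id ++ n * A @ T
id ++ n * n @ T
id ++ n * n @ F
id ++ n * n @ P
id ++ n * n @ P - A
id ++ n * n @ A - A
id ++ n * n @ id - A
id ++ n * n @ id - id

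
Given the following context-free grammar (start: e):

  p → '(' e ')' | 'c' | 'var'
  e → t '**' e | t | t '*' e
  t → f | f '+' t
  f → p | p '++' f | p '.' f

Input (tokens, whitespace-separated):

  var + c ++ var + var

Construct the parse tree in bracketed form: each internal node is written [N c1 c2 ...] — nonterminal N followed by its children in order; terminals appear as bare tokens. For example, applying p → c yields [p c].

[e [t [f [p var]] + [t [f [p c] ++ [f [p var]]] + [t [f [p var]]]]]]

e
t
f + t
p + t
var + t
var + f + t
var + p ++ f + t
var + c ++ f + t
var + c ++ p + t
var + c ++ var + t
var + c ++ var + f
var + c ++ var + p
var + c ++ var + var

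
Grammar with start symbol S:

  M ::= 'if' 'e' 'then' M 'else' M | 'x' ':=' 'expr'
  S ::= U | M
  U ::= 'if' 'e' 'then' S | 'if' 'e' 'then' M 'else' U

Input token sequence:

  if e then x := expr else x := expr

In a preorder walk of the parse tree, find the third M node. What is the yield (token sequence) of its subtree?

x := expr

[S [M if e then [M x := expr] else [M x := expr]]]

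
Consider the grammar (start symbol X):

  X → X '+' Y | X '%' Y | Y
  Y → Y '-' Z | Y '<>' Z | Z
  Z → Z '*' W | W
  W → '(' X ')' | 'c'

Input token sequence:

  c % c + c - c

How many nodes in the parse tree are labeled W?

[X [X [X [Y [Z [W c]]]] % [Y [Z [W c]]]] + [Y [Y [Z [W c]]] - [Z [W c]]]]

4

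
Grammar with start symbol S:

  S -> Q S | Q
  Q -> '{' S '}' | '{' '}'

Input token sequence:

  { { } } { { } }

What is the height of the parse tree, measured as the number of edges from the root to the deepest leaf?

5

[S [Q { [S [Q { }]] }] [S [Q { [S [Q { }]] }]]]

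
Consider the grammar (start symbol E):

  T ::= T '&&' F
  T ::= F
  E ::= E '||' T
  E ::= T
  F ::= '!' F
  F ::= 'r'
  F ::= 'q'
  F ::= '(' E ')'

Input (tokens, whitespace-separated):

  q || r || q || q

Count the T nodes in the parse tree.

[E [E [E [E [T [F q]]] || [T [F r]]] || [T [F q]]] || [T [F q]]]

4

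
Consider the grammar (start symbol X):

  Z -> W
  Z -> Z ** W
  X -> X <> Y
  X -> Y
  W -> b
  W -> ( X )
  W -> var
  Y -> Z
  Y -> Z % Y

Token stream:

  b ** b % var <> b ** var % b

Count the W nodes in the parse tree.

6

[X [X [Y [Z [Z [W b]] ** [W b]] % [Y [Z [W var]]]]] <> [Y [Z [Z [W b]] ** [W var]] % [Y [Z [W b]]]]]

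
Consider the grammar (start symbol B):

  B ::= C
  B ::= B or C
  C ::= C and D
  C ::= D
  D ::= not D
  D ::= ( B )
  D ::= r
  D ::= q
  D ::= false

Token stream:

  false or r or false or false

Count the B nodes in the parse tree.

4

[B [B [B [B [C [D false]]] or [C [D r]]] or [C [D false]]] or [C [D false]]]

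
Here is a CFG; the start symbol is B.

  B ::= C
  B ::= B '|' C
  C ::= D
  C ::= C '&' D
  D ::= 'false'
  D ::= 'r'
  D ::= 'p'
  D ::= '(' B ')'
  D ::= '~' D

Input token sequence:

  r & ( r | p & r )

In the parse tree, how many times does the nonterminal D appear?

5

[B [C [C [D r]] & [D ( [B [B [C [D r]]] | [C [C [D p]] & [D r]]] )]]]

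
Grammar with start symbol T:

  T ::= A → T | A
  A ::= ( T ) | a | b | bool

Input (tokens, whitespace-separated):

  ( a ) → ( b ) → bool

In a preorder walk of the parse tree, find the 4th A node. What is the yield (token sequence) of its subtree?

[T [A ( [T [A a]] )] → [T [A ( [T [A b]] )] → [T [A bool]]]]

b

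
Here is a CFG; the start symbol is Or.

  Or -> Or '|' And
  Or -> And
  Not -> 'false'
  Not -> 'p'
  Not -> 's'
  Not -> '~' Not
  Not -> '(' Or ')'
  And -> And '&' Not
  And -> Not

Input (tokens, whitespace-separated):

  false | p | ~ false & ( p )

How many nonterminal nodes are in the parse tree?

15

[Or [Or [Or [And [Not false]]] | [And [Not p]]] | [And [And [Not ~ [Not false]]] & [Not ( [Or [And [Not p]]] )]]]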